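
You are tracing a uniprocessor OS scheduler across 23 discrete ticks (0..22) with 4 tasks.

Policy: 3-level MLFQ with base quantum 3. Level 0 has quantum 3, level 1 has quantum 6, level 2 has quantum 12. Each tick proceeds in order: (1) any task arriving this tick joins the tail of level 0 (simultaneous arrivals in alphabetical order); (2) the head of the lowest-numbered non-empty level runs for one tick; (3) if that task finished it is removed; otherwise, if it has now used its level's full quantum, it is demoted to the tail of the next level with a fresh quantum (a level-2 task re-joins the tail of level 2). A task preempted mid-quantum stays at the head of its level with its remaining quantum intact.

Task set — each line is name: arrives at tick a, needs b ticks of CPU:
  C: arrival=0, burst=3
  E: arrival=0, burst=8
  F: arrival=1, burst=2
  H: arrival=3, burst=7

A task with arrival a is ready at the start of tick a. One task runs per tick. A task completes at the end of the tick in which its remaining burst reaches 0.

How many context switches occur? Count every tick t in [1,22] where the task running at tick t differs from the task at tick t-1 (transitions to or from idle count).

context switches = 6

t=0: L0/L1/L2 = CE/-/- → run C
t=1: L0/L1/L2 = CEF/-/- → run C
t=2: L0/L1/L2 = CEF/-/- → run C
t=3: L0/L1/L2 = EFH/-/- → run E
t=4: L0/L1/L2 = EFH/-/- → run E
t=5: L0/L1/L2 = EFH/-/- → run E
t=6: L0/L1/L2 = FH/E/- → run F
t=7: L0/L1/L2 = FH/E/- → run F
t=8: L0/L1/L2 = H/E/- → run H
t=9: L0/L1/L2 = H/E/- → run H
t=10: L0/L1/L2 = H/E/- → run H
t=11: L0/L1/L2 = -/EH/- → run E
t=12: L0/L1/L2 = -/EH/- → run E
t=13: L0/L1/L2 = -/EH/- → run E
t=14: L0/L1/L2 = -/EH/- → run E
t=15: L0/L1/L2 = -/EH/- → run E
t=16: L0/L1/L2 = -/H/- → run H
t=17: L0/L1/L2 = -/H/- → run H
t=18: L0/L1/L2 = -/H/- → run H
t=19: L0/L1/L2 = -/H/- → run H
t=20: (idle)
t=21: (idle)
t=22: (idle)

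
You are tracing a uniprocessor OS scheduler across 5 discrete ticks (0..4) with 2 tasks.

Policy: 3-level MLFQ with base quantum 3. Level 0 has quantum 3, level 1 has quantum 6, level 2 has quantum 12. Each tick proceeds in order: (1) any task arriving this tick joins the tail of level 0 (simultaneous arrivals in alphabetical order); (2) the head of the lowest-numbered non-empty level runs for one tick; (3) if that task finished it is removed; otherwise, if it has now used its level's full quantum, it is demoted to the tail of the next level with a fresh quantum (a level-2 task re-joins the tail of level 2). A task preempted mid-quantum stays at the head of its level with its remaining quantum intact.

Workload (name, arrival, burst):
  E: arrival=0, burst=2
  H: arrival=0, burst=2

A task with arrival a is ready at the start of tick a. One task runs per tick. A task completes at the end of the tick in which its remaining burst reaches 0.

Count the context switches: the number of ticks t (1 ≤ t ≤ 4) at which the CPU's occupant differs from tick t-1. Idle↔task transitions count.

context switches = 2

t=0: L0/L1/L2 = EH/-/- → run E
t=1: L0/L1/L2 = EH/-/- → run E
t=2: L0/L1/L2 = H/-/- → run H
t=3: L0/L1/L2 = H/-/- → run H
t=4: (idle)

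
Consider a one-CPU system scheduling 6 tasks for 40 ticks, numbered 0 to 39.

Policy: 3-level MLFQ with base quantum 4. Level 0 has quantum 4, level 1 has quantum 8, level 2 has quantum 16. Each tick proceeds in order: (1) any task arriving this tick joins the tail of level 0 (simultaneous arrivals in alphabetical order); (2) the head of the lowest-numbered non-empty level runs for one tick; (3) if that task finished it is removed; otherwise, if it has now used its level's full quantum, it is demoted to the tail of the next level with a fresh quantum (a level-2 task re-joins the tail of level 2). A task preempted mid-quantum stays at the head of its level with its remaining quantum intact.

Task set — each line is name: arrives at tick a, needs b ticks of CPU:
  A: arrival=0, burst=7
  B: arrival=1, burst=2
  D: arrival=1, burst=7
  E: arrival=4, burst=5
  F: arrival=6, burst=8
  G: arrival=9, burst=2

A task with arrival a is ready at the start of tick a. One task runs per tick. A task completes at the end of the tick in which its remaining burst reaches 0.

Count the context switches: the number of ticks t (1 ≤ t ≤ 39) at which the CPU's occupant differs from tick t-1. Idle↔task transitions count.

context switches = 10

t=0: L0/L1/L2 = A/-/- → run A
t=1: L0/L1/L2 = ABD/-/- → run A
t=2: L0/L1/L2 = ABD/-/- → run A
t=3: L0/L1/L2 = ABD/-/- → run A
t=4: L0/L1/L2 = BDE/A/- → run B
t=5: L0/L1/L2 = BDE/A/- → run B
t=6: L0/L1/L2 = DEF/A/- → run D
t=7: L0/L1/L2 = DEF/A/- → run D
t=8: L0/L1/L2 = DEF/A/- → run D
t=9: L0/L1/L2 = DEFG/A/- → run D
t=10: L0/L1/L2 = EFG/AD/- → run E
t=11: L0/L1/L2 = EFG/AD/- → run E
t=12: L0/L1/L2 = EFG/AD/- → run E
t=13: L0/L1/L2 = EFG/AD/- → run E
t=14: L0/L1/L2 = FG/ADE/- → run F
t=15: L0/L1/L2 = FG/ADE/- → run F
t=16: L0/L1/L2 = FG/ADE/- → run F
t=17: L0/L1/L2 = FG/ADE/- → run F
t=18: L0/L1/L2 = G/ADEF/- → run G
t=19: L0/L1/L2 = G/ADEF/- → run G
t=20: L0/L1/L2 = -/ADEF/- → run A
t=21: L0/L1/L2 = -/ADEF/- → run A
t=22: L0/L1/L2 = -/ADEF/- → run A
t=23: L0/L1/L2 = -/DEF/- → run D
t=24: L0/L1/L2 = -/DEF/- → run D
t=25: L0/L1/L2 = -/DEF/- → run D
t=26: L0/L1/L2 = -/EF/- → run E
t=27: L0/L1/L2 = -/F/- → run F
t=28: L0/L1/L2 = -/F/- → run F
t=29: L0/L1/L2 = -/F/- → run F
t=30: L0/L1/L2 = -/F/- → run F
t=31: (idle)
t=32: (idle)
t=33: (idle)
t=34: (idle)
t=35: (idle)
t=36: (idle)
t=37: (idle)
t=38: (idle)
t=39: (idle)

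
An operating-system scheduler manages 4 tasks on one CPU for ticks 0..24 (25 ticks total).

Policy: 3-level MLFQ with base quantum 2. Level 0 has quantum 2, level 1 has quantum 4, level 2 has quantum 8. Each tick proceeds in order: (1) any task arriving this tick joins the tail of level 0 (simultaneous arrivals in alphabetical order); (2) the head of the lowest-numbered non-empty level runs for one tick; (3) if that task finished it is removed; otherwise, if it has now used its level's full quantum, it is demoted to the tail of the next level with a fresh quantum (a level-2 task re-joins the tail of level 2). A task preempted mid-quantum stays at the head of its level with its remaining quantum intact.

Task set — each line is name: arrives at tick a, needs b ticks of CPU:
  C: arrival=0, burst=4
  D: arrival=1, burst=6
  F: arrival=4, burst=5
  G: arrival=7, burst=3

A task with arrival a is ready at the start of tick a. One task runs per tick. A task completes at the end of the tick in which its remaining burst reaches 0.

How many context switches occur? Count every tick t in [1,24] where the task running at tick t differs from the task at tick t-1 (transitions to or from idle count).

context switches = 9

t=0: L0/L1/L2 = C/-/- → run C
t=1: L0/L1/L2 = CD/-/- → run C
t=2: L0/L1/L2 = D/C/- → run D
t=3: L0/L1/L2 = D/C/- → run D
t=4: L0/L1/L2 = F/CD/- → run F
t=5: L0/L1/L2 = F/CD/- → run F
t=6: L0/L1/L2 = -/CDF/- → run C
t=7: L0/L1/L2 = G/CDF/- → run G
t=8: L0/L1/L2 = G/CDF/- → run G
t=9: L0/L1/L2 = -/CDFG/- → run C
t=10: L0/L1/L2 = -/DFG/- → run D
t=11: L0/L1/L2 = -/DFG/- → run D
t=12: L0/L1/L2 = -/DFG/- → run D
t=13: L0/L1/L2 = -/DFG/- → run D
t=14: L0/L1/L2 = -/FG/- → run F
t=15: L0/L1/L2 = -/FG/- → run F
t=16: L0/L1/L2 = -/FG/- → run F
t=17: L0/L1/L2 = -/G/- → run G
t=18: (idle)
t=19: (idle)
t=20: (idle)
t=21: (idle)
t=22: (idle)
t=23: (idle)
t=24: (idle)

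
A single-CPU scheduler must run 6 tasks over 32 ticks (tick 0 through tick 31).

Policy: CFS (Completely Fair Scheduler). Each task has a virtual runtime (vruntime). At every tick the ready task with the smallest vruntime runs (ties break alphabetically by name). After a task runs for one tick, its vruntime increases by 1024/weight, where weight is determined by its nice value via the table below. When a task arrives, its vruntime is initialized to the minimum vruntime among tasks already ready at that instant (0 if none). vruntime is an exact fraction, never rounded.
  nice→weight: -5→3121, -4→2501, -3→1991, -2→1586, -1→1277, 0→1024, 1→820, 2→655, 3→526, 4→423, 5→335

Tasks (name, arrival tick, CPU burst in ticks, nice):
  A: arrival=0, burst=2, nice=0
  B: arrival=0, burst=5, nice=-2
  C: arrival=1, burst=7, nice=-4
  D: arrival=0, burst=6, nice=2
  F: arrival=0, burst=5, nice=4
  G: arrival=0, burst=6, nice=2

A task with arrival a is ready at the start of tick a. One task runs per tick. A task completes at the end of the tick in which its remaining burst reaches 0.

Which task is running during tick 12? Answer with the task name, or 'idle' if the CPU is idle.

running at tick 12 = D

t=0: vr[A=0 B=0 D=0 F=0 G=0] → run A
t=1: vr[A=1 B=0 C=0 D=0 F=0 G=0] → run B
t=2: vr[A=1 B=512/793 C=0 D=0 F=0 G=0] → run C
t=3: vr[A=1 B=512/793 C=1024/2501 D=0 F=0 G=0] → run D
t=4: vr[A=1 B=512/793 C=1024/2501 D=1024/655 F=0 G=0] → run F
t=5: vr[A=1 B=512/793 C=1024/2501 D=1024/655 F=1024/423 G=0] → run G
t=6: vr[A=1 B=512/793 C=1024/2501 D=1024/655 F=1024/423 G=1024/655] → run C
t=7: vr[A=1 B=512/793 C=2048/2501 D=1024/655 F=1024/423 G=1024/655] → run B
t=8: vr[A=1 B=1024/793 C=2048/2501 D=1024/655 F=1024/423 G=1024/655] → run C
t=9: vr[A=1 B=1024/793 C=3072/2501 D=1024/655 F=1024/423 G=1024/655] → run A
t=10: vr[B=1024/793 C=3072/2501 D=1024/655 F=1024/423 G=1024/655] → run C
t=11: vr[B=1024/793 C=4096/2501 D=1024/655 F=1024/423 G=1024/655] → run B
t=12: vr[B=1536/793 C=4096/2501 D=1024/655 F=1024/423 G=1024/655] → run D
t=13: vr[B=1536/793 C=4096/2501 D=2048/655 F=1024/423 G=1024/655] → run G
t=14: vr[B=1536/793 C=4096/2501 D=2048/655 F=1024/423 G=2048/655] → run C
t=15: vr[B=1536/793 C=5120/2501 D=2048/655 F=1024/423 G=2048/655] → run B
t=16: vr[B=2048/793 C=5120/2501 D=2048/655 F=1024/423 G=2048/655] → run C
t=17: vr[B=2048/793 C=6144/2501 D=2048/655 F=1024/423 G=2048/655] → run F
t=18: vr[B=2048/793 C=6144/2501 D=2048/655 F=2048/423 G=2048/655] → run C
t=19: vr[B=2048/793 D=2048/655 F=2048/423 G=2048/655] → run B
t=20: vr[D=2048/655 F=2048/423 G=2048/655] → run D
t=21: vr[D=3072/655 F=2048/423 G=2048/655] → run G
t=22: vr[D=3072/655 F=2048/423 G=3072/655] → run D
t=23: vr[D=4096/655 F=2048/423 G=3072/655] → run G
t=24: vr[D=4096/655 F=2048/423 G=4096/655] → run F
t=25: vr[D=4096/655 F=1024/141 G=4096/655] → run D
t=26: vr[D=1024/131 F=1024/141 G=4096/655] → run G
t=27: vr[D=1024/131 F=1024/141 G=1024/131] → run F
t=28: vr[D=1024/131 F=4096/423 G=1024/131] → run D
t=29: vr[F=4096/423 G=1024/131] → run G
t=30: vr[F=4096/423] → run F
t=31: (idle)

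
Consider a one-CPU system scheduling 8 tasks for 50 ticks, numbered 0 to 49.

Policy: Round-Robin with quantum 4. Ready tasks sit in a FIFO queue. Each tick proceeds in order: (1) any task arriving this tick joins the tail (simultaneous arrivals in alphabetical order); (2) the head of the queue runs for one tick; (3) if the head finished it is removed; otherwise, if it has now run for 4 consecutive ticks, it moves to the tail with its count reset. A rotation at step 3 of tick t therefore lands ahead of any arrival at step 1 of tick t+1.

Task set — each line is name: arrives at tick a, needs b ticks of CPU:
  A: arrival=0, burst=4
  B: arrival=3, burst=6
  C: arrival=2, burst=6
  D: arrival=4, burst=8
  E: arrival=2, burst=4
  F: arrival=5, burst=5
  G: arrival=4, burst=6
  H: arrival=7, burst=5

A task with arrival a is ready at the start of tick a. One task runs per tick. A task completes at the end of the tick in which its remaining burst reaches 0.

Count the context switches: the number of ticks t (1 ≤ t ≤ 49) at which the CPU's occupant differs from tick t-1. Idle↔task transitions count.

context switches = 14

t=0: queue=[A] q_used=0 → run A
t=1: queue=[A] q_used=1 → run A
t=2: queue=[A,C,E] q_used=2 → run A
t=3: queue=[A,C,E,B] q_used=3 → run A
t=4: queue=[C,E,B,D,G] q_used=0 → run C
t=5: queue=[C,E,B,D,G,F] q_used=1 → run C
t=6: queue=[C,E,B,D,G,F] q_used=2 → run C
t=7: queue=[C,E,B,D,G,F,H] q_used=3 → run C
t=8: queue=[E,B,D,G,F,H,C] q_used=0 → run E
t=9: queue=[E,B,D,G,F,H,C] q_used=1 → run E
t=10: queue=[E,B,D,G,F,H,C] q_used=2 → run E
t=11: queue=[E,B,D,G,F,H,C] q_used=3 → run E
t=12: queue=[B,D,G,F,H,C] q_used=0 → run B
t=13: queue=[B,D,G,F,H,C] q_used=1 → run B
t=14: queue=[B,D,G,F,H,C] q_used=2 → run B
t=15: queue=[B,D,G,F,H,C] q_used=3 → run B
t=16: queue=[D,G,F,H,C,B] q_used=0 → run D
t=17: queue=[D,G,F,H,C,B] q_used=1 → run D
t=18: queue=[D,G,F,H,C,B] q_used=2 → run D
t=19: queue=[D,G,F,H,C,B] q_used=3 → run D
t=20: queue=[G,F,H,C,B,D] q_used=0 → run G
t=21: queue=[G,F,H,C,B,D] q_used=1 → run G
t=22: queue=[G,F,H,C,B,D] q_used=2 → run G
t=23: queue=[G,F,H,C,B,D] q_used=3 → run G
t=24: queue=[F,H,C,B,D,G] q_used=0 → run F
t=25: queue=[F,H,C,B,D,G] q_used=1 → run F
t=26: queue=[F,H,C,B,D,G] q_used=2 → run F
t=27: queue=[F,H,C,B,D,G] q_used=3 → run F
t=28: queue=[H,C,B,D,G,F] q_used=0 → run H
t=29: queue=[H,C,B,D,G,F] q_used=1 → run H
t=30: queue=[H,C,B,D,G,F] q_used=2 → run H
t=31: queue=[H,C,B,D,G,F] q_used=3 → run H
t=32: queue=[C,B,D,G,F,H] q_used=0 → run C
t=33: queue=[C,B,D,G,F,H] q_used=1 → run C
t=34: queue=[B,D,G,F,H] q_used=0 → run B
t=35: queue=[B,D,G,F,H] q_used=1 → run B
t=36: queue=[D,G,F,H] q_used=0 → run D
t=37: queue=[D,G,F,H] q_used=1 → run D
t=38: queue=[D,G,F,H] q_used=2 → run D
t=39: queue=[D,G,F,H] q_used=3 → run D
t=40: queue=[G,F,H] q_used=0 → run G
t=41: queue=[G,F,H] q_used=1 → run G
t=42: queue=[F,H] q_used=0 → run F
t=43: queue=[H] q_used=0 → run H
t=44: (idle)
t=45: (idle)
t=46: (idle)
t=47: (idle)
t=48: (idle)
t=49: (idle)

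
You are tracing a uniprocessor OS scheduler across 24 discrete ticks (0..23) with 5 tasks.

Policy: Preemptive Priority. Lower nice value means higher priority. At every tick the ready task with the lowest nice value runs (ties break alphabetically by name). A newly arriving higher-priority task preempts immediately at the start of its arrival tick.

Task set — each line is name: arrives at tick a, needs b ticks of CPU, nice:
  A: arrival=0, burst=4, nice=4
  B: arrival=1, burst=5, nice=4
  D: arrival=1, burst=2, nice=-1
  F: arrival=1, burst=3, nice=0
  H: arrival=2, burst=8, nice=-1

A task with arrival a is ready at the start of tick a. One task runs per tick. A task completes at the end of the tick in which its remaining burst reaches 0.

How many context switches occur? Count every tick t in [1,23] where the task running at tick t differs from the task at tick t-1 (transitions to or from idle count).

context switches = 6

t=0: ready={A} → run A
t=1: ready={A,B,D,F} → run D
t=2: ready={A,B,D,F,H} → run D
t=3: ready={A,B,F,H} → run H
t=4: ready={A,B,F,H} → run H
t=5: ready={A,B,F,H} → run H
t=6: ready={A,B,F,H} → run H
t=7: ready={A,B,F,H} → run H
t=8: ready={A,B,F,H} → run H
t=9: ready={A,B,F,H} → run H
t=10: ready={A,B,F,H} → run H
t=11: ready={A,B,F} → run F
t=12: ready={A,B,F} → run F
t=13: ready={A,B,F} → run F
t=14: ready={A,B} → run A
t=15: ready={A,B} → run A
t=16: ready={A,B} → run A
t=17: ready={B} → run B
t=18: ready={B} → run B
t=19: ready={B} → run B
t=20: ready={B} → run B
t=21: ready={B} → run B
t=22: (idle)
t=23: (idle)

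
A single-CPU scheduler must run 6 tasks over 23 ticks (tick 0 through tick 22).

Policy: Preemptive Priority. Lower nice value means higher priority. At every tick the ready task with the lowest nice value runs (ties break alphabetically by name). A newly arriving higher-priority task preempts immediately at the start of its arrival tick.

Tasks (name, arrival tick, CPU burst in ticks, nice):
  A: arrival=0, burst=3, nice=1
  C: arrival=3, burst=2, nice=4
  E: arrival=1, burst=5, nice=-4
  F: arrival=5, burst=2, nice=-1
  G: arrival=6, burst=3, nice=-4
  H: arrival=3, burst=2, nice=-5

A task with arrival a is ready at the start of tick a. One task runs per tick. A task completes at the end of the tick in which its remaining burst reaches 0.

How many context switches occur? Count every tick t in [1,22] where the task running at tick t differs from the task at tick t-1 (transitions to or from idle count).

context switches = 8

t=0: ready={A} → run A
t=1: ready={A,E} → run E
t=2: ready={A,E} → run E
t=3: ready={A,C,E,H} → run H
t=4: ready={A,C,E,H} → run H
t=5: ready={A,C,E,F} → run E
t=6: ready={A,C,E,F,G} → run E
t=7: ready={A,C,E,F,G} → run E
t=8: ready={A,C,F,G} → run G
t=9: ready={A,C,F,G} → run G
t=10: ready={A,C,F,G} → run G
t=11: ready={A,C,F} → run F
t=12: ready={A,C,F} → run F
t=13: ready={A,C} → run A
t=14: ready={A,C} → run A
t=15: ready={C} → run C
t=16: ready={C} → run C
t=17: (idle)
t=18: (idle)
t=19: (idle)
t=20: (idle)
t=21: (idle)
t=22: (idle)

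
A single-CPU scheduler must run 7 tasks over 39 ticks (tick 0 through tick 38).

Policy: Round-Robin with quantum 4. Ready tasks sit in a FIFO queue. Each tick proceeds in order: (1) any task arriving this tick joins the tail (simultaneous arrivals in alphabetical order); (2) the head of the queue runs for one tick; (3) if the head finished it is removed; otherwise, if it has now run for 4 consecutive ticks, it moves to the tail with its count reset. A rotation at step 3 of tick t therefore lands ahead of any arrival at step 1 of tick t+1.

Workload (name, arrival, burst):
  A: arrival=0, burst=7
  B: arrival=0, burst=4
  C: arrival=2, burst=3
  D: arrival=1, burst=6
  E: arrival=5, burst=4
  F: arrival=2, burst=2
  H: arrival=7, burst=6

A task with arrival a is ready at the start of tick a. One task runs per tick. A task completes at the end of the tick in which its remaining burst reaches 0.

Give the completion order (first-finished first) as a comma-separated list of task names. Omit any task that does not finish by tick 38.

t=0: queue=[A,B] q_used=0 → run A
t=1: queue=[A,B,D] q_used=1 → run A
t=2: queue=[A,B,D,C,F] q_used=2 → run A
t=3: queue=[A,B,D,C,F] q_used=3 → run A
t=4: queue=[B,D,C,F,A] q_used=0 → run B
t=5: queue=[B,D,C,F,A,E] q_used=1 → run B
t=6: queue=[B,D,C,F,A,E] q_used=2 → run B
t=7: queue=[B,D,C,F,A,E,H] q_used=3 → run B
t=8: queue=[D,C,F,A,E,H] q_used=0 → run D
t=9: queue=[D,C,F,A,E,H] q_used=1 → run D
t=10: queue=[D,C,F,A,E,H] q_used=2 → run D
t=11: queue=[D,C,F,A,E,H] q_used=3 → run D
t=12: queue=[C,F,A,E,H,D] q_used=0 → run C
t=13: queue=[C,F,A,E,H,D] q_used=1 → run C
t=14: queue=[C,F,A,E,H,D] q_used=2 → run C
t=15: queue=[F,A,E,H,D] q_used=0 → run F
t=16: queue=[F,A,E,H,D] q_used=1 → run F
t=17: queue=[A,E,H,D] q_used=0 → run A
t=18: queue=[A,E,H,D] q_used=1 → run A
t=19: queue=[A,E,H,D] q_used=2 → run A
t=20: queue=[E,H,D] q_used=0 → run E
t=21: queue=[E,H,D] q_used=1 → run E
t=22: queue=[E,H,D] q_used=2 → run E
t=23: queue=[E,H,D] q_used=3 → run E
t=24: queue=[H,D] q_used=0 → run H
t=25: queue=[H,D] q_used=1 → run H
t=26: queue=[H,D] q_used=2 → run H
t=27: queue=[H,D] q_used=3 → run H
t=28: queue=[D,H] q_used=0 → run D
t=29: queue=[D,H] q_used=1 → run D
t=30: queue=[H] q_used=0 → run H
t=31: queue=[H] q_used=1 → run H
t=32: (idle)
t=33: (idle)
t=34: (idle)
t=35: (idle)
t=36: (idle)
t=37: (idle)
t=38: (idle)

completion order = B, C, F, A, E, D, H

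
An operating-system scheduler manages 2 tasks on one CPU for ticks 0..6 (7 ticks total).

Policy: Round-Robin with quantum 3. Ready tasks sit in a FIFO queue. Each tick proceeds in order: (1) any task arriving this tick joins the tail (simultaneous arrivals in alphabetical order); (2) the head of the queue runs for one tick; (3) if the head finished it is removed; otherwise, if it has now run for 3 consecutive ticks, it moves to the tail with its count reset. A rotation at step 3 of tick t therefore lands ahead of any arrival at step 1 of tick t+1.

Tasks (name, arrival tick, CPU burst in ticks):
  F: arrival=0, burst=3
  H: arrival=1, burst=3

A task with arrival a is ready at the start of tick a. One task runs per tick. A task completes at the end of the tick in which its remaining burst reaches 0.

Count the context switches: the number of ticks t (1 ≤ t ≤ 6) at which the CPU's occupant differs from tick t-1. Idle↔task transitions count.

context switches = 2

t=0: queue=[F] q_used=0 → run F
t=1: queue=[F,H] q_used=1 → run F
t=2: queue=[F,H] q_used=2 → run F
t=3: queue=[H] q_used=0 → run H
t=4: queue=[H] q_used=1 → run H
t=5: queue=[H] q_used=2 → run H
t=6: (idle)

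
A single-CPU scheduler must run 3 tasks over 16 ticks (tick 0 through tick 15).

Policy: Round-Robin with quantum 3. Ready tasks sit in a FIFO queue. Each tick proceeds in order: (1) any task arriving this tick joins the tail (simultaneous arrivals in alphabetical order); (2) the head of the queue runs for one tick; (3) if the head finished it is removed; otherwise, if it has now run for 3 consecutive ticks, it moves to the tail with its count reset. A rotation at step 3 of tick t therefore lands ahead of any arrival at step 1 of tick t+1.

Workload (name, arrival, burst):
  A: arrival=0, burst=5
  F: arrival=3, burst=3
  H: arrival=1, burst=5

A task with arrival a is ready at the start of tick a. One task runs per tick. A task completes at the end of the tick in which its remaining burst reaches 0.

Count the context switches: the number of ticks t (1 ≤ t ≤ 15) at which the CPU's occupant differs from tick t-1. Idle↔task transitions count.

t=0: queue=[A] q_used=0 → run A
t=1: queue=[A,H] q_used=1 → run A
t=2: queue=[A,H] q_used=2 → run A
t=3: queue=[H,A,F] q_used=0 → run H
t=4: queue=[H,A,F] q_used=1 → run H
t=5: queue=[H,A,F] q_used=2 → run H
t=6: queue=[A,F,H] q_used=0 → run A
t=7: queue=[A,F,H] q_used=1 → run A
t=8: queue=[F,H] q_used=0 → run F
t=9: queue=[F,H] q_used=1 → run F
t=10: queue=[F,H] q_used=2 → run F
t=11: queue=[H] q_used=0 → run H
t=12: queue=[H] q_used=1 → run H
t=13: (idle)
t=14: (idle)
t=15: (idle)

context switches = 5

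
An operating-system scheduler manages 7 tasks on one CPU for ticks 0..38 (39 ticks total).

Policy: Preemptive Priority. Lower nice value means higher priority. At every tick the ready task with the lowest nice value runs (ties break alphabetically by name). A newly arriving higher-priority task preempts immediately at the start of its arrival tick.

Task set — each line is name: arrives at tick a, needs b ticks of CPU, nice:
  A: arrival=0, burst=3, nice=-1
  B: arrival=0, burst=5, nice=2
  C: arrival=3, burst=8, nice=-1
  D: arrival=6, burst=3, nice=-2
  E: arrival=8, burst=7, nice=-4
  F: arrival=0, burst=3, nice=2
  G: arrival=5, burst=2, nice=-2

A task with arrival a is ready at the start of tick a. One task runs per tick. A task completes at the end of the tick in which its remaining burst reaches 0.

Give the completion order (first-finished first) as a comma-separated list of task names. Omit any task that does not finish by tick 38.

t=0: ready={A,B,F} → run A
t=1: ready={A,B,F} → run A
t=2: ready={A,B,F} → run A
t=3: ready={B,C,F} → run C
t=4: ready={B,C,F} → run C
t=5: ready={B,C,F,G} → run G
t=6: ready={B,C,D,F,G} → run D
t=7: ready={B,C,D,F,G} → run D
t=8: ready={B,C,D,E,F,G} → run E
t=9: ready={B,C,D,E,F,G} → run E
t=10: ready={B,C,D,E,F,G} → run E
t=11: ready={B,C,D,E,F,G} → run E
t=12: ready={B,C,D,E,F,G} → run E
t=13: ready={B,C,D,E,F,G} → run E
t=14: ready={B,C,D,E,F,G} → run E
t=15: ready={B,C,D,F,G} → run D
t=16: ready={B,C,F,G} → run G
t=17: ready={B,C,F} → run C
t=18: ready={B,C,F} → run C
t=19: ready={B,C,F} → run C
t=20: ready={B,C,F} → run C
t=21: ready={B,C,F} → run C
t=22: ready={B,C,F} → run C
t=23: ready={B,F} → run B
t=24: ready={B,F} → run B
t=25: ready={B,F} → run B
t=26: ready={B,F} → run B
t=27: ready={B,F} → run B
t=28: ready={F} → run F
t=29: ready={F} → run F
t=30: ready={F} → run F
t=31: (idle)
t=32: (idle)
t=33: (idle)
t=34: (idle)
t=35: (idle)
t=36: (idle)
t=37: (idle)
t=38: (idle)

completion order = A, E, D, G, C, B, F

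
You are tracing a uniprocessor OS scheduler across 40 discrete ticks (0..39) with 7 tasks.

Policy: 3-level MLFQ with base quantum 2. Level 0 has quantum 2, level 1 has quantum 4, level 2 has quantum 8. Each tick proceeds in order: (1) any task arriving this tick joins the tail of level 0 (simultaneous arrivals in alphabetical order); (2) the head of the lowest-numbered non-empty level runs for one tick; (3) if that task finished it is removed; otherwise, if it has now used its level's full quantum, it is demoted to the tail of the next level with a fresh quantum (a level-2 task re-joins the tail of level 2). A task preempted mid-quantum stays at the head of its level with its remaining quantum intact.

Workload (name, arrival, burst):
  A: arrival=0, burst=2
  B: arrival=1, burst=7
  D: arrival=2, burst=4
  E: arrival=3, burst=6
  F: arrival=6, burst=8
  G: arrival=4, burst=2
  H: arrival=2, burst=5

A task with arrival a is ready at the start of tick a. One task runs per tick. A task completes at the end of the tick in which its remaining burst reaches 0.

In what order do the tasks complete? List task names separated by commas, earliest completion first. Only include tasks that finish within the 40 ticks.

t=0: L0/L1/L2 = A/-/- → run A
t=1: L0/L1/L2 = AB/-/- → run A
t=2: L0/L1/L2 = BDH/-/- → run B
t=3: L0/L1/L2 = BDHE/-/- → run B
t=4: L0/L1/L2 = DHEG/B/- → run D
t=5: L0/L1/L2 = DHEG/B/- → run D
t=6: L0/L1/L2 = HEGF/BD/- → run H
t=7: L0/L1/L2 = HEGF/BD/- → run H
t=8: L0/L1/L2 = EGF/BDH/- → run E
t=9: L0/L1/L2 = EGF/BDH/- → run E
t=10: L0/L1/L2 = GF/BDHE/- → run G
t=11: L0/L1/L2 = GF/BDHE/- → run G
t=12: L0/L1/L2 = F/BDHE/- → run F
t=13: L0/L1/L2 = F/BDHE/- → run F
t=14: L0/L1/L2 = -/BDHEF/- → run B
t=15: L0/L1/L2 = -/BDHEF/- → run B
t=16: L0/L1/L2 = -/BDHEF/- → run B
t=17: L0/L1/L2 = -/BDHEF/- → run B
t=18: L0/L1/L2 = -/DHEF/B → run D
t=19: L0/L1/L2 = -/DHEF/B → run D
t=20: L0/L1/L2 = -/HEF/B → run H
t=21: L0/L1/L2 = -/HEF/B → run H
t=22: L0/L1/L2 = -/HEF/B → run H
t=23: L0/L1/L2 = -/EF/B → run E
t=24: L0/L1/L2 = -/EF/B → run E
t=25: L0/L1/L2 = -/EF/B → run E
t=26: L0/L1/L2 = -/EF/B → run E
t=27: L0/L1/L2 = -/F/B → run F
t=28: L0/L1/L2 = -/F/B → run F
t=29: L0/L1/L2 = -/F/B → run F
t=30: L0/L1/L2 = -/F/B → run F
t=31: L0/L1/L2 = -/-/BF → run B
t=32: L0/L1/L2 = -/-/F → run F
t=33: L0/L1/L2 = -/-/F → run F
t=34: (idle)
t=35: (idle)
t=36: (idle)
t=37: (idle)
t=38: (idle)
t=39: (idle)

completion order = A, G, D, H, E, B, F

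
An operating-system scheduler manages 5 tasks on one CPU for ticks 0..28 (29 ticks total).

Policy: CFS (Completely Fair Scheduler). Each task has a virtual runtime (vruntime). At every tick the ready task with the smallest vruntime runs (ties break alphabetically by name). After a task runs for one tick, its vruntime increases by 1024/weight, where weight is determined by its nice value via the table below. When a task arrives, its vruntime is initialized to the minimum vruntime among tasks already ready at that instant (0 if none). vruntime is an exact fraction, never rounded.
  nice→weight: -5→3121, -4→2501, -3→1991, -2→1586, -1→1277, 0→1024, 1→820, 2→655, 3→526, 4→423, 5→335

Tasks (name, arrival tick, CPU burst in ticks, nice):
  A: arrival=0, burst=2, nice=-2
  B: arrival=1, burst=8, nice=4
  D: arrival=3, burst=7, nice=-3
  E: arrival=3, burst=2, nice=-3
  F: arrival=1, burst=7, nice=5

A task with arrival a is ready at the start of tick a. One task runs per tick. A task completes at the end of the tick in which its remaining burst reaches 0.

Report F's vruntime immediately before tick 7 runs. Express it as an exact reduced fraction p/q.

t=0: vr[A=0] → run A
t=1: vr[A=512/793 B=512/793 F=512/793] → run A
t=2: vr[B=512/793 F=512/793] → run B
t=3: vr[B=1028608/335439 D=512/793 E=512/793 F=512/793] → run D
t=4: vr[B=1028608/335439 D=1831424/1578863 E=512/793 F=512/793] → run E
t=5: vr[B=1028608/335439 D=1831424/1578863 E=1831424/1578863 F=512/793] → run F
t=6: vr[B=1028608/335439 D=1831424/1578863 E=1831424/1578863 F=983552/265655] → run D
t=7: vr[B=1028608/335439 D=2643456/1578863 E=1831424/1578863 F=983552/265655] → run E
t=8: vr[B=1028608/335439 D=2643456/1578863 F=983552/265655] → run D
t=9: vr[B=1028608/335439 D=3455488/1578863 F=983552/265655] → run D
t=10: vr[B=1028608/335439 D=4267520/1578863 F=983552/265655] → run D
t=11: vr[B=1028608/335439 D=5079552/1578863 F=983552/265655] → run B
t=12: vr[B=1840640/335439 D=5079552/1578863 F=983552/265655] → run D
t=13: vr[B=1840640/335439 D=5891584/1578863 F=983552/265655] → run F
t=14: vr[B=1840640/335439 D=5891584/1578863 F=1795584/265655] → run D
t=15: vr[B=1840640/335439 F=1795584/265655] → run B
t=16: vr[B=884224/111813 F=1795584/265655] → run F
t=17: vr[B=884224/111813 F=2607616/265655] → run B
t=18: vr[B=3464704/335439 F=2607616/265655] → run F
t=19: vr[B=3464704/335439 F=3419648/265655] → run B
t=20: vr[B=4276736/335439 F=3419648/265655] → run B
t=21: vr[B=1696256/111813 F=3419648/265655] → run F
t=22: vr[B=1696256/111813 F=846336/53131] → run B
t=23: vr[B=5900800/335439 F=846336/53131] → run F
t=24: vr[B=5900800/335439 F=5043712/265655] → run B
t=25: vr[F=5043712/265655] → run F
t=26: (idle)
t=27: (idle)
t=28: (idle)

vruntime(F, start of tick 7) = 983552/265655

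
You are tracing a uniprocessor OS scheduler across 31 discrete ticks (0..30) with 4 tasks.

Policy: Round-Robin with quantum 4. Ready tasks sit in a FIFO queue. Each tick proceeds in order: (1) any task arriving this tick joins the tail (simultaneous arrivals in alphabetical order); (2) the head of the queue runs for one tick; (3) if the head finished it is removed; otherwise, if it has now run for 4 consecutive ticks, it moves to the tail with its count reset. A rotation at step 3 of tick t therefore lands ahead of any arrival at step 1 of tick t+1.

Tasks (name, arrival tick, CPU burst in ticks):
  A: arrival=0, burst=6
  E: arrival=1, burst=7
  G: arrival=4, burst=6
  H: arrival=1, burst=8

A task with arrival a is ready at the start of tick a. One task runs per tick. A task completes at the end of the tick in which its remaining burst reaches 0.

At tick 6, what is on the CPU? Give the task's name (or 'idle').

t=0: queue=[A] q_used=0 → run A
t=1: queue=[A,E,H] q_used=1 → run A
t=2: queue=[A,E,H] q_used=2 → run A
t=3: queue=[A,E,H] q_used=3 → run A
t=4: queue=[E,H,A,G] q_used=0 → run E
t=5: queue=[E,H,A,G] q_used=1 → run E
t=6: queue=[E,H,A,G] q_used=2 → run E
t=7: queue=[E,H,A,G] q_used=3 → run E
t=8: queue=[H,A,G,E] q_used=0 → run H
t=9: queue=[H,A,G,E] q_used=1 → run H
t=10: queue=[H,A,G,E] q_used=2 → run H
t=11: queue=[H,A,G,E] q_used=3 → run H
t=12: queue=[A,G,E,H] q_used=0 → run A
t=13: queue=[A,G,E,H] q_used=1 → run A
t=14: queue=[G,E,H] q_used=0 → run G
t=15: queue=[G,E,H] q_used=1 → run G
t=16: queue=[G,E,H] q_used=2 → run G
t=17: queue=[G,E,H] q_used=3 → run G
t=18: queue=[E,H,G] q_used=0 → run E
t=19: queue=[E,H,G] q_used=1 → run E
t=20: queue=[E,H,G] q_used=2 → run E
t=21: queue=[H,G] q_used=0 → run H
t=22: queue=[H,G] q_used=1 → run H
t=23: queue=[H,G] q_used=2 → run H
t=24: queue=[H,G] q_used=3 → run H
t=25: queue=[G] q_used=0 → run G
t=26: queue=[G] q_used=1 → run G
t=27: (idle)
t=28: (idle)
t=29: (idle)
t=30: (idle)

running at tick 6 = E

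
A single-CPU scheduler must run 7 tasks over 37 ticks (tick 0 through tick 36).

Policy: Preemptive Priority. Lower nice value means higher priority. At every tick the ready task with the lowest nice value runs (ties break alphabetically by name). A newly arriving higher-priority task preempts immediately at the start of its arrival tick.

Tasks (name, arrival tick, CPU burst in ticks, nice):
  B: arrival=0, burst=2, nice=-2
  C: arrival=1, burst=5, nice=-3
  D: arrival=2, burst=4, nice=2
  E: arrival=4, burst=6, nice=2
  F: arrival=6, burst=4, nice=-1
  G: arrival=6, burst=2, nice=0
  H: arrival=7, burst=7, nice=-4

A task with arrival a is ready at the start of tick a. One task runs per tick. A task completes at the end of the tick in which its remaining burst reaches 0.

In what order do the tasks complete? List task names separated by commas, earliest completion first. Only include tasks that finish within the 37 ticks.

completion order = C, B, H, F, G, D, E

t=0: ready={B} → run B
t=1: ready={B,C} → run C
t=2: ready={B,C,D} → run C
t=3: ready={B,C,D} → run C
t=4: ready={B,C,D,E} → run C
t=5: ready={B,C,D,E} → run C
t=6: ready={B,D,E,F,G} → run B
t=7: ready={D,E,F,G,H} → run H
t=8: ready={D,E,F,G,H} → run H
t=9: ready={D,E,F,G,H} → run H
t=10: ready={D,E,F,G,H} → run H
t=11: ready={D,E,F,G,H} → run H
t=12: ready={D,E,F,G,H} → run H
t=13: ready={D,E,F,G,H} → run H
t=14: ready={D,E,F,G} → run F
t=15: ready={D,E,F,G} → run F
t=16: ready={D,E,F,G} → run F
t=17: ready={D,E,F,G} → run F
t=18: ready={D,E,G} → run G
t=19: ready={D,E,G} → run G
t=20: ready={D,E} → run D
t=21: ready={D,E} → run D
t=22: ready={D,E} → run D
t=23: ready={D,E} → run D
t=24: ready={E} → run E
t=25: ready={E} → run E
t=26: ready={E} → run E
t=27: ready={E} → run E
t=28: ready={E} → run E
t=29: ready={E} → run E
t=30: (idle)
t=31: (idle)
t=32: (idle)
t=33: (idle)
t=34: (idle)
t=35: (idle)
t=36: (idle)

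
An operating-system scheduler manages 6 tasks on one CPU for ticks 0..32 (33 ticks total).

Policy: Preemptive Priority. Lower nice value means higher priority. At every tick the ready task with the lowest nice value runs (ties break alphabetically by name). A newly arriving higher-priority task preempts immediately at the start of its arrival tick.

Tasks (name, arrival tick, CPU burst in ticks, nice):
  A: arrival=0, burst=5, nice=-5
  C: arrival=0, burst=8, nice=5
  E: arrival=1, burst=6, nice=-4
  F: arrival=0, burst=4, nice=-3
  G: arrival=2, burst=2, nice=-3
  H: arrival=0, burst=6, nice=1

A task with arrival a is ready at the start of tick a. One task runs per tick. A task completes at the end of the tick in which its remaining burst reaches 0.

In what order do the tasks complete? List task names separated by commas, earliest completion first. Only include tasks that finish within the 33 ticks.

t=0: ready={A,C,F,H} → run A
t=1: ready={A,C,E,F,H} → run A
t=2: ready={A,C,E,F,G,H} → run A
t=3: ready={A,C,E,F,G,H} → run A
t=4: ready={A,C,E,F,G,H} → run A
t=5: ready={C,E,F,G,H} → run E
t=6: ready={C,E,F,G,H} → run E
t=7: ready={C,E,F,G,H} → run E
t=8: ready={C,E,F,G,H} → run E
t=9: ready={C,E,F,G,H} → run E
t=10: ready={C,E,F,G,H} → run E
t=11: ready={C,F,G,H} → run F
t=12: ready={C,F,G,H} → run F
t=13: ready={C,F,G,H} → run F
t=14: ready={C,F,G,H} → run F
t=15: ready={C,G,H} → run G
t=16: ready={C,G,H} → run G
t=17: ready={C,H} → run H
t=18: ready={C,H} → run H
t=19: ready={C,H} → run H
t=20: ready={C,H} → run H
t=21: ready={C,H} → run H
t=22: ready={C,H} → run H
t=23: ready={C} → run C
t=24: ready={C} → run C
t=25: ready={C} → run C
t=26: ready={C} → run C
t=27: ready={C} → run C
t=28: ready={C} → run C
t=29: ready={C} → run C
t=30: ready={C} → run C
t=31: (idle)
t=32: (idle)

completion order = A, E, F, G, H, C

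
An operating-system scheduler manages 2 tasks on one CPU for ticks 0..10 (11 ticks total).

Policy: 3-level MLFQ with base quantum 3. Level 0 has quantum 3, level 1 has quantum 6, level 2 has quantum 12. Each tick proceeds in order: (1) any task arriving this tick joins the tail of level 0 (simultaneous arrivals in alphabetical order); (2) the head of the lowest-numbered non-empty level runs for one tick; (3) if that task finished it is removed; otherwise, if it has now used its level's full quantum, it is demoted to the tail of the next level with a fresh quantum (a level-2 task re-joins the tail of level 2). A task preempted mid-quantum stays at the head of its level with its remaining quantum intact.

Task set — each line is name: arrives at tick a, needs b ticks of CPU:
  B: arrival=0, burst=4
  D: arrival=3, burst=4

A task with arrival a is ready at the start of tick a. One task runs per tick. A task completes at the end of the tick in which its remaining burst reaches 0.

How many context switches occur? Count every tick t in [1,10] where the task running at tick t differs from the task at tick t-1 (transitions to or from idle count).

context switches = 4

t=0: L0/L1/L2 = B/-/- → run B
t=1: L0/L1/L2 = B/-/- → run B
t=2: L0/L1/L2 = B/-/- → run B
t=3: L0/L1/L2 = D/B/- → run D
t=4: L0/L1/L2 = D/B/- → run D
t=5: L0/L1/L2 = D/B/- → run D
t=6: L0/L1/L2 = -/BD/- → run B
t=7: L0/L1/L2 = -/D/- → run D
t=8: (idle)
t=9: (idle)
t=10: (idle)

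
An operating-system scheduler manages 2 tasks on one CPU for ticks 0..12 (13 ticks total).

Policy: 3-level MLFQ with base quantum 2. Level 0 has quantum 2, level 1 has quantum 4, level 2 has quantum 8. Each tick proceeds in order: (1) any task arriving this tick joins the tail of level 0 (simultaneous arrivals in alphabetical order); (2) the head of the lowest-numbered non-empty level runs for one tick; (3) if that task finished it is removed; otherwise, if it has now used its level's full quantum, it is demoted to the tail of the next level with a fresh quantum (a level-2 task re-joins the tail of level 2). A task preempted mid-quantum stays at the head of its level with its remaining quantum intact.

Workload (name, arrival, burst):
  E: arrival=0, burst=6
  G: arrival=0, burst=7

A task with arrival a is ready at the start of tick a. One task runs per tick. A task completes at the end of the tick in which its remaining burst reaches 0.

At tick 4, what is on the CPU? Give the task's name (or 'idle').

running at tick 4 = E

t=0: L0/L1/L2 = EG/-/- → run E
t=1: L0/L1/L2 = EG/-/- → run E
t=2: L0/L1/L2 = G/E/- → run G
t=3: L0/L1/L2 = G/E/- → run G
t=4: L0/L1/L2 = -/EG/- → run E
t=5: L0/L1/L2 = -/EG/- → run E
t=6: L0/L1/L2 = -/EG/- → run E
t=7: L0/L1/L2 = -/EG/- → run E
t=8: L0/L1/L2 = -/G/- → run G
t=9: L0/L1/L2 = -/G/- → run G
t=10: L0/L1/L2 = -/G/- → run G
t=11: L0/L1/L2 = -/G/- → run G
t=12: L0/L1/L2 = -/-/G → run G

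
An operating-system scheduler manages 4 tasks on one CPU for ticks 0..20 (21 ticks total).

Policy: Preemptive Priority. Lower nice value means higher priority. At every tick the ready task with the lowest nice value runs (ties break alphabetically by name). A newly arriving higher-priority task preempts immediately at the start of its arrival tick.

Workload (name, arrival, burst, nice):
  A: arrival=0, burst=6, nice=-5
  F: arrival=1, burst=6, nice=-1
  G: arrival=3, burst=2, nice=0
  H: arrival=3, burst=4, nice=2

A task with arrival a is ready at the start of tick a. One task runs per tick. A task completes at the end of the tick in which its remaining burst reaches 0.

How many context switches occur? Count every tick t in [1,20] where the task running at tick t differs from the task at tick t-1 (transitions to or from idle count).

t=0: ready={A} → run A
t=1: ready={A,F} → run A
t=2: ready={A,F} → run A
t=3: ready={A,F,G,H} → run A
t=4: ready={A,F,G,H} → run A
t=5: ready={A,F,G,H} → run A
t=6: ready={F,G,H} → run F
t=7: ready={F,G,H} → run F
t=8: ready={F,G,H} → run F
t=9: ready={F,G,H} → run F
t=10: ready={F,G,H} → run F
t=11: ready={F,G,H} → run F
t=12: ready={G,H} → run G
t=13: ready={G,H} → run G
t=14: ready={H} → run H
t=15: ready={H} → run H
t=16: ready={H} → run H
t=17: ready={H} → run H
t=18: (idle)
t=19: (idle)
t=20: (idle)

context switches = 4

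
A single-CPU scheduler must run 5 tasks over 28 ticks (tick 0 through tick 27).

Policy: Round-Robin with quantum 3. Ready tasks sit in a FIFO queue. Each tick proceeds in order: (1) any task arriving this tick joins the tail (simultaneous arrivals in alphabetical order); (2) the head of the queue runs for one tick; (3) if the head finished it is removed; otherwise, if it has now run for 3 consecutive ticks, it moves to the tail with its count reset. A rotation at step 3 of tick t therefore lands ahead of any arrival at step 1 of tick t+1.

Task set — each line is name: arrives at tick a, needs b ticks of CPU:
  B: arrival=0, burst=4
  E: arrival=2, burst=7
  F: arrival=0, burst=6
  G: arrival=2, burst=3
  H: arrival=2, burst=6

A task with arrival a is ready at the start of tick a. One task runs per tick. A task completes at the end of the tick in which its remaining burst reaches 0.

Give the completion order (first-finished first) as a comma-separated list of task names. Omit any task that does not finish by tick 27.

t=0: queue=[B,F] q_used=0 → run B
t=1: queue=[B,F] q_used=1 → run B
t=2: queue=[B,F,E,G,H] q_used=2 → run B
t=3: queue=[F,E,G,H,B] q_used=0 → run F
t=4: queue=[F,E,G,H,B] q_used=1 → run F
t=5: queue=[F,E,G,H,B] q_used=2 → run F
t=6: queue=[E,G,H,B,F] q_used=0 → run E
t=7: queue=[E,G,H,B,F] q_used=1 → run E
t=8: queue=[E,G,H,B,F] q_used=2 → run E
t=9: queue=[G,H,B,F,E] q_used=0 → run G
t=10: queue=[G,H,B,F,E] q_used=1 → run G
t=11: queue=[G,H,B,F,E] q_used=2 → run G
t=12: queue=[H,B,F,E] q_used=0 → run H
t=13: queue=[H,B,F,E] q_used=1 → run H
t=14: queue=[H,B,F,E] q_used=2 → run H
t=15: queue=[B,F,E,H] q_used=0 → run B
t=16: queue=[F,E,H] q_used=0 → run F
t=17: queue=[F,E,H] q_used=1 → run F
t=18: queue=[F,E,H] q_used=2 → run F
t=19: queue=[E,H] q_used=0 → run E
t=20: queue=[E,H] q_used=1 → run E
t=21: queue=[E,H] q_used=2 → run E
t=22: queue=[H,E] q_used=0 → run H
t=23: queue=[H,E] q_used=1 → run H
t=24: queue=[H,E] q_used=2 → run H
t=25: queue=[E] q_used=0 → run E
t=26: (idle)
t=27: (idle)

completion order = G, B, F, H, E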